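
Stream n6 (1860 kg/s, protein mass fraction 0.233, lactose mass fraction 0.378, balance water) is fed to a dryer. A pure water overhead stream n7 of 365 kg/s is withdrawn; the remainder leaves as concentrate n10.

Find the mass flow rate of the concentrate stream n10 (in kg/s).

1495 kg/s

Concentrate = 1860 − 365 = 1495 kg/s.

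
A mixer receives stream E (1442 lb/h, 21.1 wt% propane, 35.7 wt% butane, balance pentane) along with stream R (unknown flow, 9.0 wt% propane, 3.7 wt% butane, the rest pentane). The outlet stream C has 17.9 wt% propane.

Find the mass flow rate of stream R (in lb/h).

518.5 lb/h

Let R be the unknown flow. Total out = 1442 + R.
propane balance: 304.26 + 0.090·R = 0.179·(1442 + R)
(0.090 − 0.179)·R = 0.179×1442 − 304.26 = -46.144
R = -46.144 / -0.089 = 518.47 lb/h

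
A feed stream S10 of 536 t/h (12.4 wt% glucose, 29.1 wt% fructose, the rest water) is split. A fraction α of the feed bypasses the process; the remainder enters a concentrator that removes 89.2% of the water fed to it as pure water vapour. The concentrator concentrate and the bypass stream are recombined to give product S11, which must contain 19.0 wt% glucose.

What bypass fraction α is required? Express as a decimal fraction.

All 536×0.124 = 66.464 t/h of glucose reaches S11, so S11 = 66.464/0.190 = 349.81 t/h and vapour = 186.19 t/h.
The evaporator receives (1−α)·536 of feed at 0.585 water and removes 0.892 of that water:
0.892×0.585×(1−α)×536 = 186.19
(1−α) = 186.19/279.7 = 0.6657;  α = 0.3343.

0.334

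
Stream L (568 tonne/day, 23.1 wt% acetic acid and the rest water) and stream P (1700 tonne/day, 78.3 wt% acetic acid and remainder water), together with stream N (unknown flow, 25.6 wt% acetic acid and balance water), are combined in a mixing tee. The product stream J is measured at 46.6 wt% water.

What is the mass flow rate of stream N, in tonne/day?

Let N be the unknown flow. Total out = 2268 + N.
water balance: 805.69 + 0.744·N = 0.466·(2268 + N)
(0.744 − 0.466)·N = 0.466×2268 − 805.69 = 251.2
N = 251.2 / 0.278 = 903.58 tonne/day

903.6 tonne/day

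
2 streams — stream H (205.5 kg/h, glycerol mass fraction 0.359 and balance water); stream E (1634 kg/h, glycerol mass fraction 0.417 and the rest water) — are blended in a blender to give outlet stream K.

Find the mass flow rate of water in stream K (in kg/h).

water out = water in = 205.5×0.641 + 1634×0.583 = 1084.3 kg/h.

1084 kg/h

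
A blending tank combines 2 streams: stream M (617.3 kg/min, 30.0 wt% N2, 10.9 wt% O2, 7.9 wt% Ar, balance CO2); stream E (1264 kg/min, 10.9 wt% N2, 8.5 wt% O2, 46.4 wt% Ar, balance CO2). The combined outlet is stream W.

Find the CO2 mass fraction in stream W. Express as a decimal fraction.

0.398

Total flow out = 617.3 + 1264 = 1881.3 kg/min.
CO2 in = 617.3×0.512 + 1264×0.342 = 748.35 kg/min.
CO2 mass fraction in W = 748.35/1881.3 = 0.398.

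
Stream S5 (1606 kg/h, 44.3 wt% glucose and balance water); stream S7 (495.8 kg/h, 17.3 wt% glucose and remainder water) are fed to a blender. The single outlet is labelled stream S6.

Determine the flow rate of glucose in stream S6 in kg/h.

797.2 kg/h

glucose out = glucose in = 1606×0.443 + 495.8×0.173 = 797.23 kg/h.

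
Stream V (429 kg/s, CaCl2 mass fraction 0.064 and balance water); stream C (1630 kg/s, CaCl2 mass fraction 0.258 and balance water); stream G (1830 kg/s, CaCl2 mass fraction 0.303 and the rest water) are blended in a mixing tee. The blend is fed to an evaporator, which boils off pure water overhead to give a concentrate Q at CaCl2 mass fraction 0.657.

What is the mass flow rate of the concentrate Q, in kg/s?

1526 kg/s

CaCl2 entering = 429×0.064 + 1630×0.258 + 1830×0.303 = 1002.5 kg/s.
All CaCl2 reports to Q, so Q = 1002.5/0.657 = 1525.9 kg/s.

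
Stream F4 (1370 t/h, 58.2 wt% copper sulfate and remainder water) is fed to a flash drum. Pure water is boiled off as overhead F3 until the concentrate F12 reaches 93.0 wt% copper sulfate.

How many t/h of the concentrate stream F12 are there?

copper sulfate is conserved: 1370×0.582 = 797.34 t/h all reports to the concentrate.
Concentrate = 797.34/(target fraction) = 857.35 t/h.

857.4 t/h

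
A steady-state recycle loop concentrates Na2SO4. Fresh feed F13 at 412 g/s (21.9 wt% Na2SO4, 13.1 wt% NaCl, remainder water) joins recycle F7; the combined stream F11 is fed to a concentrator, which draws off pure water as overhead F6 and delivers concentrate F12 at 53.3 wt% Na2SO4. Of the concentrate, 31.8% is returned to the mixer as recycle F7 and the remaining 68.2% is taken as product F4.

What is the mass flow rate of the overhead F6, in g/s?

242.7 g/s

Overall Na2SO4 balance (none leaves overhead): Na2SO4 in fresh feed = Na2SO4 in product, i.e. 412×0.219 = (1−0.318)·F12·0.533.
F12 = 90.228/(0.533×0.682) = 248.22 g/s.
Recycle F7 = 0.318×248.22 = 78.933 g/s.
Combined feed F11 = 412 + 78.933 = 490.93 g/s.
Overhead F6 = F11 − F12 = 490.93 − 248.22 = 242.72 g/s.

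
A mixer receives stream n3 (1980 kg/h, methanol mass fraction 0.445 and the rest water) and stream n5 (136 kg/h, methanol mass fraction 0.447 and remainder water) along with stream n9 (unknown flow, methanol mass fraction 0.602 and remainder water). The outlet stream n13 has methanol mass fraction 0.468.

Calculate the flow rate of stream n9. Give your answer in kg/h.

361.2 kg/h

Let n9 be the unknown flow. Total out = 2116 + n9.
methanol balance: 941.89 + 0.602·n9 = 0.468·(2116 + n9)
(0.602 − 0.468)·n9 = 0.468×2116 − 941.89 = 48.396
n9 = 48.396 / 0.134 = 361.16 kg/h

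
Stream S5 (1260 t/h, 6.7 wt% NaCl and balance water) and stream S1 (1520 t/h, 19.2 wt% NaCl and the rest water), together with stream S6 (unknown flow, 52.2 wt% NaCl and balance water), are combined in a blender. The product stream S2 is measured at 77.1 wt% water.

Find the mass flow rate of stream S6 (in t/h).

888.6 t/h

Let S6 be the unknown flow. Total out = 2780 + S6.
water balance: 2403.7 + 0.478·S6 = 0.771·(2780 + S6)
(0.478 − 0.771)·S6 = 0.771×2780 − 2403.7 = -260.36
S6 = -260.36 / -0.293 = 888.6 t/h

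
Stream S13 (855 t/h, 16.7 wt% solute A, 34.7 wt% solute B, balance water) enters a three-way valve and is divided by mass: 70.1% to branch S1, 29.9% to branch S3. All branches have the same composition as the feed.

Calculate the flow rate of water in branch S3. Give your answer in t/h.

Branch S3 total = 0.299×855 = 255.64 t/h.
water in S3 = 0.486×255.64 = 124.24 t/h.

124.2 t/h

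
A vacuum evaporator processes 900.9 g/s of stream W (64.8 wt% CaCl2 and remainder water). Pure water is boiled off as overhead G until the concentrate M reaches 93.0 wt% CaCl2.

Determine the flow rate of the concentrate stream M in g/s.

627.7 g/s

CaCl2 is conserved: 900.9×0.648 = 583.78 g/s all reports to the concentrate.
Concentrate = 583.78/(target fraction) = 627.72 g/s.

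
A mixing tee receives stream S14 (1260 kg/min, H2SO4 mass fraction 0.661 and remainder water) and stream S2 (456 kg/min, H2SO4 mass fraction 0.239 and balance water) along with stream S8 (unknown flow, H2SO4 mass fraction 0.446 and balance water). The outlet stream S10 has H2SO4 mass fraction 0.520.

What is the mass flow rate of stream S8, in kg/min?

Let S8 be the unknown flow. Total out = 1716 + S8.
H2SO4 balance: 941.84 + 0.446·S8 = 0.520·(1716 + S8)
(0.446 − 0.520)·S8 = 0.520×1716 − 941.84 = -49.524
S8 = -49.524 / -0.074 = 669.24 kg/min

669.2 kg/min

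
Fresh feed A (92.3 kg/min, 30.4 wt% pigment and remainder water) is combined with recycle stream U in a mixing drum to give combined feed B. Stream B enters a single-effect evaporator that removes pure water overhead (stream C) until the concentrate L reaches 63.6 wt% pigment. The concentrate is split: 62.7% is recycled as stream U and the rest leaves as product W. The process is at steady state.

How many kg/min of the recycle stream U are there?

Overall pigment balance (none leaves overhead): pigment in fresh feed = pigment in product, i.e. 92.3×0.304 = (1−0.627)·L·0.636.
L = 28.059/(0.636×0.373) = 118.28 kg/min.
Recycle U = 0.627×118.28 = 74.161 kg/min.

74.16 kg/min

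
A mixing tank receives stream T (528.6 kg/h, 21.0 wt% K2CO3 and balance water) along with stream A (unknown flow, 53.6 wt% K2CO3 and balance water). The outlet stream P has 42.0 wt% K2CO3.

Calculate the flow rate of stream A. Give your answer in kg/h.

Let A be the unknown flow. Total out = 528.6 + A.
K2CO3 balance: 111.01 + 0.536·A = 0.420·(528.6 + A)
(0.536 − 0.420)·A = 0.420×528.6 − 111.01 = 111.01
A = 111.01 / 0.116 = 956.95 kg/h

956.9 kg/h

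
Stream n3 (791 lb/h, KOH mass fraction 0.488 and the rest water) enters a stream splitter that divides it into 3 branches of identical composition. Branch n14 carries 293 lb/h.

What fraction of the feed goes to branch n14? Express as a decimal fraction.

0.370

Fraction to n14 = 293/791 = 0.3704.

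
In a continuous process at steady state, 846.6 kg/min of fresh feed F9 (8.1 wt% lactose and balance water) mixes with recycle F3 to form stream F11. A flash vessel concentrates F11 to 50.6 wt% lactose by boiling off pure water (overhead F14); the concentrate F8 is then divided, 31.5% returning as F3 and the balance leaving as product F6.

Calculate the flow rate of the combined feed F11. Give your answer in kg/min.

Overall lactose balance (none leaves overhead): lactose in fresh feed = lactose in product, i.e. 846.6×0.081 = (1−0.315)·F8·0.506.
F8 = 68.575/(0.506×0.685) = 197.84 kg/min.
Recycle F3 = 0.315×197.84 = 62.321 kg/min.
Combined feed F11 = 846.6 + 62.321 = 908.92 kg/min.

908.9 kg/min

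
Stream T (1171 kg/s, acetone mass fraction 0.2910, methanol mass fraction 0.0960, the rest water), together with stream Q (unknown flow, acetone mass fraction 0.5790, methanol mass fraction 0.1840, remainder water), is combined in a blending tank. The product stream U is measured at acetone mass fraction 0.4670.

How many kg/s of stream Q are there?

1840 kg/s

Let Q be the unknown flow. Total out = 1171 + Q.
acetone balance: 340.76 + 0.579·Q = 0.467·(1171 + Q)
(0.579 − 0.467)·Q = 0.467×1171 − 340.76 = 206.1
Q = 206.1 / 0.112 = 1840.1 kg/s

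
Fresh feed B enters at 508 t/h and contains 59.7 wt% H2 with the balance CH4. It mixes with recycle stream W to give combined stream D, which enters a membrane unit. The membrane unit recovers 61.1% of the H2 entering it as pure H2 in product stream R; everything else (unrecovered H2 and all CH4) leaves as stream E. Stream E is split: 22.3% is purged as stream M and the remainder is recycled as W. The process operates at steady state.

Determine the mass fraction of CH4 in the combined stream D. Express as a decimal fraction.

CH4 enters only via B and leaves only via the purge: 508×0.403 = 0.223×(CH4 in E), and the membrane unit passes all CH4, so CH4 in D = CH4 in E = 918.04 t/h.
H2 in D: m_A = 508×0.597 + (1−0.223)·(1−0.611)·m_A, so m_A = 303.28/0.6977 = 434.65 t/h.
D = 434.65 + 918.04 = 1352.7 t/h.
CH4 fraction in D = 918.04/1352.7 = 0.6787.

0.6787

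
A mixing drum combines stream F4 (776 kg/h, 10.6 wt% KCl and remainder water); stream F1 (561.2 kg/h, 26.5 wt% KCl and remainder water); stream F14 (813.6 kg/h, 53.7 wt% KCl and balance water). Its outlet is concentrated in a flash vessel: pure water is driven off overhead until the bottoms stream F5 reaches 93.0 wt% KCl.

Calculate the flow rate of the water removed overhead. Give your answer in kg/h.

KCl entering = 776×0.106 + 561.2×0.265 + 813.6×0.537 = 667.88 kg/h.
All KCl reports to F5, so F5 = 667.88/0.930 = 718.15 kg/h.
Total feed = 2150.8 kg/h; overhead = 2150.8 − 718.15 = 1432.7 kg/h.

1433 kg/h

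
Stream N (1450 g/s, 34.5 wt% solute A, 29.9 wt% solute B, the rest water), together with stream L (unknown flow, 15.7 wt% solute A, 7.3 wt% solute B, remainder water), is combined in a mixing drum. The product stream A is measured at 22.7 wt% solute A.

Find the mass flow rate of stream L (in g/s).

2444 g/s

Let L be the unknown flow. Total out = 1450 + L.
solute A balance: 500.25 + 0.157·L = 0.227·(1450 + L)
(0.157 − 0.227)·L = 0.227×1450 − 500.25 = -171.1
L = -171.1 / -0.070 = 2444.3 g/s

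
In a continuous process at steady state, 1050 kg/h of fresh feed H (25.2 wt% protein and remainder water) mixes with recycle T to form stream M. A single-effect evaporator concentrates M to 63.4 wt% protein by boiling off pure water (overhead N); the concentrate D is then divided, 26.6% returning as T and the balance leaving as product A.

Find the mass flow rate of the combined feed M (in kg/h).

Overall protein balance (none leaves overhead): protein in fresh feed = protein in product, i.e. 1050×0.252 = (1−0.266)·D·0.634.
D = 264.6/(0.634×0.734) = 568.6 kg/h.
Recycle T = 0.266×568.6 = 151.25 kg/h.
Combined feed M = 1050 + 151.25 = 1201.2 kg/h.

1201 kg/h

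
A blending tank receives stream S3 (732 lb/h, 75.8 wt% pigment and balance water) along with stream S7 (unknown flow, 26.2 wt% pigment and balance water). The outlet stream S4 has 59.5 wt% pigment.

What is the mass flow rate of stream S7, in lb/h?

358.3 lb/h

Let S7 be the unknown flow. Total out = 732 + S7.
pigment balance: 554.86 + 0.262·S7 = 0.595·(732 + S7)
(0.262 − 0.595)·S7 = 0.595×732 − 554.86 = -119.32
S7 = -119.32 / -0.333 = 358.31 lb/h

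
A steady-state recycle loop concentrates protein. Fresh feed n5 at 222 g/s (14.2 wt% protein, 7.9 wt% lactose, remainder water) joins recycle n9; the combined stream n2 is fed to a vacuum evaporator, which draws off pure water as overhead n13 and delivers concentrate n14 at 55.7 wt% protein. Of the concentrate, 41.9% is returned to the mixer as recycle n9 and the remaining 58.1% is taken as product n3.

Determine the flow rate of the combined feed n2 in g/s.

Overall protein balance (none leaves overhead): protein in fresh feed = protein in product, i.e. 222×0.142 = (1−0.419)·n14·0.557.
n14 = 31.524/(0.557×0.581) = 97.411 g/s.
Recycle n9 = 0.419×97.411 = 40.815 g/s.
Combined feed n2 = 222 + 40.815 = 262.82 g/s.

262.8 g/s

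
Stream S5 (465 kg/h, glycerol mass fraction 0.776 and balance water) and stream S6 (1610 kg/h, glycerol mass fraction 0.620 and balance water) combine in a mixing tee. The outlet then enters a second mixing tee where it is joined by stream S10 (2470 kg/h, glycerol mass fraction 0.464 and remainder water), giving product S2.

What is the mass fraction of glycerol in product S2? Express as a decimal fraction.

Overall, product flow = 4545 kg/h.
glycerol in = 465×0.776 + 1610×0.620 + 2470×0.464 = 2505.1 kg/h.
glycerol fraction in S2 = 0.551.

0.551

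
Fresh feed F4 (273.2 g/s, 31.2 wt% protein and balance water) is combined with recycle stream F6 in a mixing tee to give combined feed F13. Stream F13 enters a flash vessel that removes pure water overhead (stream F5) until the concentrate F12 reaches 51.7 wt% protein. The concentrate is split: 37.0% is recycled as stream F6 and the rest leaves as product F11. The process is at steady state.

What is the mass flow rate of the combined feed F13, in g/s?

370 g/s

Overall protein balance (none leaves overhead): protein in fresh feed = protein in product, i.e. 273.2×0.312 = (1−0.370)·F12·0.517.
F12 = 85.238/(0.517×0.630) = 261.7 g/s.
Recycle F6 = 0.370×261.7 = 96.829 g/s.
Combined feed F13 = 273.2 + 96.829 = 370.03 g/s.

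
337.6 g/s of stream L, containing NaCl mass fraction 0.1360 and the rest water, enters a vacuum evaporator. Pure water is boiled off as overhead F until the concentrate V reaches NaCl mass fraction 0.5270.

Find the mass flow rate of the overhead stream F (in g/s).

250.5 g/s

NaCl is conserved: 337.6×0.136 = 45.914 g/s all reports to the concentrate.
Concentrate = 45.914/(target fraction) = 87.123 g/s.
Overhead = 337.6 − 87.123 = 250.48 g/s.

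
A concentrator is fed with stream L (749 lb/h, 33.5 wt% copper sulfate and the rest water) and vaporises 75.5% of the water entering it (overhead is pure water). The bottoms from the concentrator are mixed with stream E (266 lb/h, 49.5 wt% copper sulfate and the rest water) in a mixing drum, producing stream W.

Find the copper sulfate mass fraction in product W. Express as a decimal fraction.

Vapour removed = 0.755×0.665×749 = 376.05 lb/h; concentrate = 372.95 lb/h.
copper sulfate reaching the mixer = 250.92 (from concentrate) + 266×0.495 = 382.59 lb/h.
Product flow = 372.95 + 266 = 638.95 lb/h; copper sulfate fraction = 0.5988.

0.5988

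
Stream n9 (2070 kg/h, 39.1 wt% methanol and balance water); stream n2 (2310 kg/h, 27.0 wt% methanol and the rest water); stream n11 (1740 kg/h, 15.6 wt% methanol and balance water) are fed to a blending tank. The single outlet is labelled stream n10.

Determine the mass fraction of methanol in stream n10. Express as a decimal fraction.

0.279

Total flow out = 2070 + 2310 + 1740 = 6120 kg/h.
methanol in = 2070×0.391 + 2310×0.270 + 1740×0.156 = 1704.5 kg/h.
methanol mass fraction in n10 = 1704.5/6120 = 0.279.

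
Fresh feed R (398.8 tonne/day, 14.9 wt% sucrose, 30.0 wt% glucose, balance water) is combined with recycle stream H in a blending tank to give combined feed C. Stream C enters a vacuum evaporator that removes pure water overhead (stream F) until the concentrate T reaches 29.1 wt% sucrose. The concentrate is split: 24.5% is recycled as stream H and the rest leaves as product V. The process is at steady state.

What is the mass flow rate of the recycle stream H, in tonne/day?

66.26 tonne/day

Overall sucrose balance (none leaves overhead): sucrose in fresh feed = sucrose in product, i.e. 398.8×0.149 = (1−0.245)·T·0.291.
T = 59.421/(0.291×0.755) = 270.46 tonne/day.
Recycle H = 0.245×270.46 = 66.262 tonne/day.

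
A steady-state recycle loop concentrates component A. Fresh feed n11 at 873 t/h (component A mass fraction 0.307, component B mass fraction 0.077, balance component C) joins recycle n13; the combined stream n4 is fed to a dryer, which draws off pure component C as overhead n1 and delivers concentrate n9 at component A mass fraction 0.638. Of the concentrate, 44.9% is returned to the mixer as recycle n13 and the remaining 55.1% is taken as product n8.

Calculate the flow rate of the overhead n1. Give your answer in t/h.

452.9 t/h

Overall component A balance (none leaves overhead): component A in fresh feed = component A in product, i.e. 873×0.307 = (1−0.449)·n9·0.638.
n9 = 268.01/(0.638×0.551) = 762.4 t/h.
Recycle n13 = 0.449×762.4 = 342.32 t/h.
Combined feed n4 = 873 + 342.32 = 1215.3 t/h.
Overhead n1 = n4 − n9 = 1215.3 − 762.4 = 452.92 t/h.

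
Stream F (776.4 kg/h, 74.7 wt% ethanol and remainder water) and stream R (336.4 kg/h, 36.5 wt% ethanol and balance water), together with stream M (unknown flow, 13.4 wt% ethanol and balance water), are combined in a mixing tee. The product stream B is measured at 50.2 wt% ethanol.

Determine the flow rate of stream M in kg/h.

Let M be the unknown flow. Total out = 1112.8 + M.
ethanol balance: 702.76 + 0.134·M = 0.502·(1112.8 + M)
(0.134 − 0.502)·M = 0.502×1112.8 − 702.76 = -144.13
M = -144.13 / -0.368 = 391.66 kg/h

391.7 kg/h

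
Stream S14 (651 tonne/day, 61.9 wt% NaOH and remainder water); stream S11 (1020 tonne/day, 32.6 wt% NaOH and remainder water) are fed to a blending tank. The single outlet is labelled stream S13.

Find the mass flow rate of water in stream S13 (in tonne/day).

935.5 tonne/day

water out = water in = 651×0.381 + 1020×0.674 = 935.51 tonne/day.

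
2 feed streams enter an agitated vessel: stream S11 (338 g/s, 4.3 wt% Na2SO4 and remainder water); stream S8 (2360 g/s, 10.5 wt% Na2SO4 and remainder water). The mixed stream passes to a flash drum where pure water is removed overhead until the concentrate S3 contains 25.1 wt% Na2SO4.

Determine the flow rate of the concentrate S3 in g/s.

Na2SO4 entering = 338×0.043 + 2360×0.105 = 262.33 g/s.
All Na2SO4 reports to S3, so S3 = 262.33/0.251 = 1045.2 g/s.

1045 g/s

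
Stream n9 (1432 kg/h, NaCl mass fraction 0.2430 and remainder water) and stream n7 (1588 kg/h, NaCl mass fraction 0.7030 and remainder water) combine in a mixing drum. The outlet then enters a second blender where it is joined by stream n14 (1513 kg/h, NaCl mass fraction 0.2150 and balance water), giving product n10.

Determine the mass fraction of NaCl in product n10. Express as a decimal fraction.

0.3948

Overall, product flow = 4533 kg/h.
NaCl in = 1432×0.243 + 1588×0.703 + 1513×0.215 = 1789.6 kg/h.
NaCl fraction in n10 = 0.3948.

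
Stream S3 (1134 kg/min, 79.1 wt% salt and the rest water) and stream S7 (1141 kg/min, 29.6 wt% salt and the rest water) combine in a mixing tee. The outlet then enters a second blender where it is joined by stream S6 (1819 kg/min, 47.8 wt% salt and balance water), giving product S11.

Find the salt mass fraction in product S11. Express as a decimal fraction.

0.5140

Overall, product flow = 4094 kg/min.
salt in = 1134×0.791 + 1141×0.296 + 1819×0.478 = 2104.2 kg/min.
salt fraction in S11 = 0.5140.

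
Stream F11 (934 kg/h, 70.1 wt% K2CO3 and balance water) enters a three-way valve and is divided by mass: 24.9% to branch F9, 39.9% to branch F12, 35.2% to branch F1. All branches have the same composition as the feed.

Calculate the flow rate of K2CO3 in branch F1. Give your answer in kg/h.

Branch F1 total = 0.352×934 = 328.77 kg/h.
K2CO3 in F1 = 0.701×328.77 = 230.47 kg/h.

230.5 kg/h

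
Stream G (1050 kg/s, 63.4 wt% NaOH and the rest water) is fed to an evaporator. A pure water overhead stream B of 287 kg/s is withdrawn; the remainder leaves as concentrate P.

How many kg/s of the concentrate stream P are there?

763 kg/s

Concentrate = 1050 − 287 = 763 kg/s.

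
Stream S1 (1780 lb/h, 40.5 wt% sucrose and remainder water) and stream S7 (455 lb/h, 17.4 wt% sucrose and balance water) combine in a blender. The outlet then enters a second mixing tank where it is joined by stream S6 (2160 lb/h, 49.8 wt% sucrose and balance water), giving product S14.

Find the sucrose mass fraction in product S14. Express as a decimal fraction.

Overall, product flow = 4395 lb/h.
sucrose in = 1780×0.405 + 455×0.174 + 2160×0.498 = 1875.8 lb/h.
sucrose fraction in S14 = 0.4268.

0.4268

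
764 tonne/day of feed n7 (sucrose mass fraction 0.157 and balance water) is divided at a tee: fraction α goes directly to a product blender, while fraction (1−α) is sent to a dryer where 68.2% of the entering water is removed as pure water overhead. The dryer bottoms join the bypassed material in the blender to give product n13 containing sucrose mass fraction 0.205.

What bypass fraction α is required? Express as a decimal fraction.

All 764×0.157 = 119.95 tonne/day of sucrose reaches n13, so n13 = 119.95/0.205 = 585.11 tonne/day and vapour = 178.89 tonne/day.
The evaporator receives (1−α)·764 of feed at 0.843 water and removes 0.682 of that water:
0.682×0.843×(1−α)×764 = 178.89
(1−α) = 178.89/439.24 = 0.4073;  α = 0.5927.

0.593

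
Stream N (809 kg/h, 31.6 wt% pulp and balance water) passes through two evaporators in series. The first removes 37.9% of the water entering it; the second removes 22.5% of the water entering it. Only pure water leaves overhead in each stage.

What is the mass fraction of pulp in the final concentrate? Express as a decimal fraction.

water in feed = 809×0.684 = 553.36 kg/h.
After stage 1: water left = (1−0.379)×553.36 = 343.63; stream total = 599.28 kg/h.
After stage 2: water left = (1−0.225)×343.63 = 266.32; final concentrate = 521.96 kg/h.
pulp fraction = 255.64/521.96 = 0.490.

0.490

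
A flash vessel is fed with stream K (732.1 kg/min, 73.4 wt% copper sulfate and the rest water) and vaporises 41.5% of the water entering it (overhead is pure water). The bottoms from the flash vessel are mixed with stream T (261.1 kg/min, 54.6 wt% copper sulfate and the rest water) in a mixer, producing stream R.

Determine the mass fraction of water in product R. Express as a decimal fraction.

0.255

Vapour removed = 0.415×0.266×732.1 = 80.817 kg/min; concentrate = 651.28 kg/min.
water reaching the mixer = 113.92 (from concentrate) + 261.1×0.454 = 232.46 kg/min.
Product flow = 651.28 + 261.1 = 912.38 kg/min; water fraction = 0.255.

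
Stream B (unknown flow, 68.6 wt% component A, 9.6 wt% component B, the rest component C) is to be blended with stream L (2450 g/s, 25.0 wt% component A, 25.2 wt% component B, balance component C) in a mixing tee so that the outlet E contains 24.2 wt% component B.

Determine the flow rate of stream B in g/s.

167.8 g/s

Let B be the unknown flow. Total out = 2450 + B.
component B balance: 617.4 + 0.096·B = 0.242·(2450 + B)
(0.096 − 0.242)·B = 0.242×2450 − 617.4 = -24.5
B = -24.5 / -0.146 = 167.81 g/s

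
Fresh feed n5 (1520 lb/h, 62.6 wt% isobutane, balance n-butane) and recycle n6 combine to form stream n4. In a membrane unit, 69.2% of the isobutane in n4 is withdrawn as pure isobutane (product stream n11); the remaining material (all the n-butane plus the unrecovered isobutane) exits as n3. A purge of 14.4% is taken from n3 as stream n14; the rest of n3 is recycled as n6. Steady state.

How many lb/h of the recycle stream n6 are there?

n-butane enters only via n5 and leaves only via the purge: 1520×0.374 = 0.144×(n-butane in n3), and the membrane unit passes all n-butane, so n-butane in n4 = n-butane in n3 = 3947.8 lb/h.
isobutane in n4: m_A = 1520×0.626 + (1−0.144)·(1−0.692)·m_A, so m_A = 951.52/0.7364 = 1292.2 lb/h.
n3 = (1−0.692)×1292.2 + 3947.8 = 4345.8 lb/h.
Recycle n6 = (1−0.144)×4345.8 = 3720 lb/h.

3720 lb/h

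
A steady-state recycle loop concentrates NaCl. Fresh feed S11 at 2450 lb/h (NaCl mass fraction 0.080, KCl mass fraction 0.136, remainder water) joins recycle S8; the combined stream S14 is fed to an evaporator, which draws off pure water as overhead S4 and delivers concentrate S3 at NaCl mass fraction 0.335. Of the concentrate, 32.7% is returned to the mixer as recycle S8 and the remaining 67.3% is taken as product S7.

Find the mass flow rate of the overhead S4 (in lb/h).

Overall NaCl balance (none leaves overhead): NaCl in fresh feed = NaCl in product, i.e. 2450×0.080 = (1−0.327)·S3·0.335.
S3 = 196/(0.335×0.673) = 869.35 lb/h.
Recycle S8 = 0.327×869.35 = 284.28 lb/h.
Combined feed S14 = 2450 + 284.28 = 2734.3 lb/h.
Overhead S4 = S14 − S3 = 2734.3 − 869.35 = 1864.9 lb/h.

1865 lb/h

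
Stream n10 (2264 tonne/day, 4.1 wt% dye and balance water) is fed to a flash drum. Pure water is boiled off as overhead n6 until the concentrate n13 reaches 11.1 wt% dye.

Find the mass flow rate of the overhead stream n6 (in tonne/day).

1428 tonne/day

dye is conserved: 2264×0.041 = 92.824 tonne/day all reports to the concentrate.
Concentrate = 92.824/(target fraction) = 836.25 tonne/day.
Overhead = 2264 − 836.25 = 1427.7 tonne/day.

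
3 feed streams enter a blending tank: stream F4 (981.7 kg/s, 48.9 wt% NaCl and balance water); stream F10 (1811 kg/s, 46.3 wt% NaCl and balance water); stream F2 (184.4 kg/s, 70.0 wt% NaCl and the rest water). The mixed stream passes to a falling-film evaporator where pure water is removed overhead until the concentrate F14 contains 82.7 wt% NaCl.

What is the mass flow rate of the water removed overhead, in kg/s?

1227 kg/s

NaCl entering = 981.7×0.489 + 1811×0.463 + 184.4×0.700 = 1447.6 kg/s.
All NaCl reports to F14, so F14 = 1447.6/0.827 = 1750.5 kg/s.
Total feed = 2977.1 kg/s; overhead = 2977.1 − 1750.5 = 1226.6 kg/s.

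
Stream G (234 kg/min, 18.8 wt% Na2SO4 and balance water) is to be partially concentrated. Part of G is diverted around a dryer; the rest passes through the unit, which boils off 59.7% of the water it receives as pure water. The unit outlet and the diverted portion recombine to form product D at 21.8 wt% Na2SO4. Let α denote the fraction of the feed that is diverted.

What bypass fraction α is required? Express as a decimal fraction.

All 234×0.188 = 43.992 kg/min of Na2SO4 reaches D, so D = 43.992/0.218 = 201.8 kg/min and vapour = 32.202 kg/min.
The evaporator receives (1−α)·234 of feed at 0.812 water and removes 0.597 of that water:
0.597×0.812×(1−α)×234 = 32.202
(1−α) = 32.202/113.43 = 0.2839;  α = 0.7161.

0.716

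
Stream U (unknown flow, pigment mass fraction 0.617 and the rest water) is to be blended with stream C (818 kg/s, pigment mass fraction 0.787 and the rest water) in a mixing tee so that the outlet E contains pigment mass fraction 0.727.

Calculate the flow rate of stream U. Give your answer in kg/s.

446.2 kg/s

Let U be the unknown flow. Total out = 818 + U.
pigment balance: 643.77 + 0.617·U = 0.727·(818 + U)
(0.617 − 0.727)·U = 0.727×818 − 643.77 = -49.08
U = -49.08 / -0.110 = 446.18 kg/s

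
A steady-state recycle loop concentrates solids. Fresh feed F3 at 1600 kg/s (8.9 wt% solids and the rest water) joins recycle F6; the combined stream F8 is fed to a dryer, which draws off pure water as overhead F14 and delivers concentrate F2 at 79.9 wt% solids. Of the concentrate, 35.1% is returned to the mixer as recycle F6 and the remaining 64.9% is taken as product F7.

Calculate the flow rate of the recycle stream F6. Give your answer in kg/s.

96.39 kg/s

Overall solids balance (none leaves overhead): solids in fresh feed = solids in product, i.e. 1600×0.089 = (1−0.351)·F2·0.799.
F2 = 142.4/(0.799×0.649) = 274.61 kg/s.
Recycle F6 = 0.351×274.61 = 96.389 kg/s.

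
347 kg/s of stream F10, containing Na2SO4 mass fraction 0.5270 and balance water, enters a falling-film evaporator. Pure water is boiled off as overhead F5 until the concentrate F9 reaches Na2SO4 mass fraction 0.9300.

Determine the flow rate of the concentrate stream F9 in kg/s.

Na2SO4 is conserved: 347×0.527 = 182.87 kg/s all reports to the concentrate.
Concentrate = 182.87/(target fraction) = 196.63 kg/s.

196.6 kg/s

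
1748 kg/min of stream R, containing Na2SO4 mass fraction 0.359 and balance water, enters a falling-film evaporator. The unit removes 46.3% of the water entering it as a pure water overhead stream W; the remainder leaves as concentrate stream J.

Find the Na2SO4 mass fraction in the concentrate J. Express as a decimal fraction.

0.511

Na2SO4 is not removed: 1748×0.359 = 627.53 kg/min of Na2SO4 enters J.
water entering = 1748×0.641 = 1120.5 kg/min; overhead removed = 0.463×1120.5 = 518.78 kg/min.
Concentrate = 1748 − 518.78 = 1229.2 kg/min.
Mass fraction = 627.53/1229.2 = 0.511.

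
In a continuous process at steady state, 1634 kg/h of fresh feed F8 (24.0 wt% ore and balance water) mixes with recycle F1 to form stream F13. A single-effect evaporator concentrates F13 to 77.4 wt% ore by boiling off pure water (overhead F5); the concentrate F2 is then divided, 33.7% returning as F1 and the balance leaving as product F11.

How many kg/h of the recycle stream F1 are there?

257.5 kg/h

Overall ore balance (none leaves overhead): ore in fresh feed = ore in product, i.e. 1634×0.240 = (1−0.337)·F2·0.774.
F2 = 392.16/(0.774×0.663) = 764.2 kg/h.
Recycle F1 = 0.337×764.2 = 257.54 kg/h.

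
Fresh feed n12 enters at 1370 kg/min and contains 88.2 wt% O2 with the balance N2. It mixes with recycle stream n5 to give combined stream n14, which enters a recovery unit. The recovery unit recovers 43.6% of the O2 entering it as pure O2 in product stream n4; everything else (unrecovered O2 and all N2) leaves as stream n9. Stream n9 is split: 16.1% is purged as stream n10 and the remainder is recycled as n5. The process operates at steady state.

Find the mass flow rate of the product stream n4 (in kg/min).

O2 in n14: m_A = 1370×0.882 + (1−0.161)·(1−0.436)·m_A, so m_A = 1208.3/0.5268 = 2293.7 kg/min.
Product n4 = 0.436×2293.7 = 1000.1 kg/min.

1000 kg/min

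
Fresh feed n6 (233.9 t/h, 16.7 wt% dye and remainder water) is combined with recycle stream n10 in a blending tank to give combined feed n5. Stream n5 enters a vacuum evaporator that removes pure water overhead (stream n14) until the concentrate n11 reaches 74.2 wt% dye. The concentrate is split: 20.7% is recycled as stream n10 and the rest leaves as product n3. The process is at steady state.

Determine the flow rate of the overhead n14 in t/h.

Overall dye balance (none leaves overhead): dye in fresh feed = dye in product, i.e. 233.9×0.167 = (1−0.207)·n11·0.742.
n11 = 39.061/(0.742×0.793) = 66.385 t/h.
Recycle n10 = 0.207×66.385 = 13.742 t/h.
Combined feed n5 = 233.9 + 13.742 = 247.64 t/h.
Overhead n14 = n5 − n11 = 247.64 − 66.385 = 181.26 t/h.

181.3 t/h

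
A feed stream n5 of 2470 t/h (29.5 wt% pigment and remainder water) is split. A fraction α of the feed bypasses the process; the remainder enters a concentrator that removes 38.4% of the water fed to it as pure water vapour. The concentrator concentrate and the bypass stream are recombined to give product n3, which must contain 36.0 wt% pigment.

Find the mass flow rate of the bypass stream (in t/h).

All 2470×0.295 = 728.65 t/h of pigment reaches n3, so n3 = 728.65/0.360 = 2024 t/h and vapour = 445.97 t/h.
The evaporator receives (1−α)·2470 of feed at 0.705 water and removes 0.384 of that water:
0.384×0.705×(1−α)×2470 = 445.97
(1−α) = 445.97/668.68 = 0.6669;  α = 0.3331.
Bypass flow = 0.3331×2470 = 822.64 t/h.

822.6 t/h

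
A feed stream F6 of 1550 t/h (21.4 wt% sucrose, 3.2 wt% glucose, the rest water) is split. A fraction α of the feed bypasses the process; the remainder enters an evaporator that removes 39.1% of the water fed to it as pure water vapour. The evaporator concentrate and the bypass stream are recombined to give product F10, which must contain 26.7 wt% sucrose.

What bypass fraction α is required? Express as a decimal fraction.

All 1550×0.214 = 331.7 t/h of sucrose reaches F10, so F10 = 331.7/0.267 = 1242.3 t/h and vapour = 307.68 t/h.
The evaporator receives (1−α)·1550 of feed at 0.754 water and removes 0.391 of that water:
0.391×0.754×(1−α)×1550 = 307.68
(1−α) = 307.68/456.96 = 0.6733;  α = 0.3267.

0.327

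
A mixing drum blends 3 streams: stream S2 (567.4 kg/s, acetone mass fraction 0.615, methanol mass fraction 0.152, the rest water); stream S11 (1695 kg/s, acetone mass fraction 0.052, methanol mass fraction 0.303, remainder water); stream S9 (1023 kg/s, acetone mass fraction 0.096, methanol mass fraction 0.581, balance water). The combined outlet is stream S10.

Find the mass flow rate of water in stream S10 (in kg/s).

1556 kg/s

water out = water in = 567.4×0.233 + 1695×0.645 + 1023×0.323 = 1555.9 kg/s.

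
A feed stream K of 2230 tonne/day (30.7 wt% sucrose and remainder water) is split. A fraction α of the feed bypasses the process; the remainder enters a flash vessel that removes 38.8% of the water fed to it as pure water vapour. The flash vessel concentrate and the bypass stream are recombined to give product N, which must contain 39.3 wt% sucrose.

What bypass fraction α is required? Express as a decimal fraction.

All 2230×0.307 = 684.61 tonne/day of sucrose reaches N, so N = 684.61/0.393 = 1742 tonne/day and vapour = 487.99 tonne/day.
The evaporator receives (1−α)·2230 of feed at 0.693 water and removes 0.388 of that water:
0.388×0.693×(1−α)×2230 = 487.99
(1−α) = 487.99/599.61 = 0.8138;  α = 0.1862.

0.186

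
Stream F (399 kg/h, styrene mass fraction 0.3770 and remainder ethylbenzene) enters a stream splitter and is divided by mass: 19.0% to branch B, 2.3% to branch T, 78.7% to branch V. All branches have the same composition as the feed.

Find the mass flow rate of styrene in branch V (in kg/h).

Branch V total = 0.787×399 = 314.01 kg/h.
styrene in V = 0.377×314.01 = 118.38 kg/h.

118.4 kg/h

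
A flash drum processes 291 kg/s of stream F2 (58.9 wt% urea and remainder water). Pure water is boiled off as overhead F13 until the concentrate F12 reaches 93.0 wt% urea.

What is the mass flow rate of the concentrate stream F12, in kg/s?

184.3 kg/s

urea is conserved: 291×0.589 = 171.4 kg/s all reports to the concentrate.
Concentrate = 171.4/(target fraction) = 184.3 kg/s.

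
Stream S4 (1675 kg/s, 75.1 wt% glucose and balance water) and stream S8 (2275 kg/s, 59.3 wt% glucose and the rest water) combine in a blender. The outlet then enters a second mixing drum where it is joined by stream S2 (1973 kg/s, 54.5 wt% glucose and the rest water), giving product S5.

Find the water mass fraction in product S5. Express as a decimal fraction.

Overall, product flow = 5923 kg/s.
water in = 1675×0.249 + 2275×0.407 + 1973×0.455 = 2240.7 kg/s.
water fraction in S5 = 0.3783.

0.3783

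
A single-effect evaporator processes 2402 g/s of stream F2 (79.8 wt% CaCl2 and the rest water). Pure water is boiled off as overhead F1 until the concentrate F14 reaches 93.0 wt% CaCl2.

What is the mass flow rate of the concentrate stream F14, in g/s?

CaCl2 is conserved: 2402×0.798 = 1916.8 g/s all reports to the concentrate.
Concentrate = 1916.8/(target fraction) = 2061.1 g/s.

2061 g/s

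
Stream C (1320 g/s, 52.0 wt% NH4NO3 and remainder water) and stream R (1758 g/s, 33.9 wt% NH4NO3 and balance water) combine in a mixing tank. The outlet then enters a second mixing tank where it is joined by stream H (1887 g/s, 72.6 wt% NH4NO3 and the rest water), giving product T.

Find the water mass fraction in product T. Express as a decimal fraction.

0.466

Overall, product flow = 4965 g/s.
water in = 1320×0.480 + 1758×0.661 + 1887×0.274 = 2312.7 g/s.
water fraction in T = 0.466.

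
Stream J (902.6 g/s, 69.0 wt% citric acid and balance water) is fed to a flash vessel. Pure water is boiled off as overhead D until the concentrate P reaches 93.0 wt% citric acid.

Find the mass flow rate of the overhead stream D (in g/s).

232.9 g/s

citric acid is conserved: 902.6×0.690 = 622.79 g/s all reports to the concentrate.
Concentrate = 622.79/(target fraction) = 669.67 g/s.
Overhead = 902.6 − 669.67 = 232.93 g/s.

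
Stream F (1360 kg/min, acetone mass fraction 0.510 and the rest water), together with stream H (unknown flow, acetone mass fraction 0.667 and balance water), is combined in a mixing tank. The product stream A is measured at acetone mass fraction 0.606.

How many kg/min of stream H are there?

Let H be the unknown flow. Total out = 1360 + H.
acetone balance: 693.6 + 0.667·H = 0.606·(1360 + H)
(0.667 − 0.606)·H = 0.606×1360 − 693.6 = 130.56
H = 130.56 / 0.061 = 2140.3 kg/min

2140 kg/min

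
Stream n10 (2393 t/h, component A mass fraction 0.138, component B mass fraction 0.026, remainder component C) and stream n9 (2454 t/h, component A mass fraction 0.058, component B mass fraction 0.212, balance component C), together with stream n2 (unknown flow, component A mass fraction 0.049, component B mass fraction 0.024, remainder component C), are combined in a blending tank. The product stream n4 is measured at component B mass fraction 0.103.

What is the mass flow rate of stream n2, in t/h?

Let n2 be the unknown flow. Total out = 4847 + n2.
component B balance: 582.47 + 0.024·n2 = 0.103·(4847 + n2)
(0.024 − 0.103)·n2 = 0.103×4847 − 582.47 = -83.225
n2 = -83.225 / -0.079 = 1053.5 t/h

1053 t/h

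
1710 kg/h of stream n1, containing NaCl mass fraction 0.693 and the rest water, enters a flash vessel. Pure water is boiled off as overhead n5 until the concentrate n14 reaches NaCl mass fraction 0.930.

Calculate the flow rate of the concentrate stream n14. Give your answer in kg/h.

NaCl is conserved: 1710×0.693 = 1185 kg/h all reports to the concentrate.
Concentrate = 1185/(target fraction) = 1274.2 kg/h.

1274 kg/h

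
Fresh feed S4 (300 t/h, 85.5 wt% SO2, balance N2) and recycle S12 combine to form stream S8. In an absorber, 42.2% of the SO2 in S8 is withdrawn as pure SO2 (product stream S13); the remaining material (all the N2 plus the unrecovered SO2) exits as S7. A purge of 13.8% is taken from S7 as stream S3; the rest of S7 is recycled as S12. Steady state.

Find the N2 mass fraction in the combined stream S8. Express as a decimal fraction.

N2 enters only via S4 and leaves only via the purge: 300×0.145 = 0.138×(N2 in S7), and the absorber passes all N2, so N2 in S8 = N2 in S7 = 315.22 t/h.
SO2 in S8: m_A = 300×0.855 + (1−0.138)·(1−0.422)·m_A, so m_A = 256.5/0.5018 = 511.2 t/h.
S8 = 511.2 + 315.22 = 826.41 t/h.
N2 fraction in S8 = 315.22/826.41 = 0.3814.

0.3814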